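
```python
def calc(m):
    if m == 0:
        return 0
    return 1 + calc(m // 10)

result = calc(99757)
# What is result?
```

Count of digits of 99757: 5

Answer: 5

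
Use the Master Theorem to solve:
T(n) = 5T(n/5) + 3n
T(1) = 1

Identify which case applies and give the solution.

a=5, b=5, f(n)=3n. log_5(5) = 1. Since c=1 = 1, Case 2 applies: T(n) = Θ(n^log_b(a) · log n) = O(n log n).

Answer: O(n log n) - Case 2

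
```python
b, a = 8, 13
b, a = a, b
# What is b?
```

Trace:
`b, a = 8, 13` → b = 8; a = 13
`b, a = a, b` → b = 13; a = 8
So b = 13

Answer: 13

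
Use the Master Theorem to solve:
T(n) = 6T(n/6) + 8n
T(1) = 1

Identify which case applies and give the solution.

a=6, b=6, f(n)=8n. log_6(6) = 1. Since c=1 = 1, Case 2 applies: T(n) = Θ(n^log_b(a) · log n) = O(n log n).

Answer: O(n log n) - Case 2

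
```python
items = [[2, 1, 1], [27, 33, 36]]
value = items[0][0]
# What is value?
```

Trace:
`items = [[2, 1, 1], [27, 33, 36]]` → items = [[2, 1, 1], [27, 33, 36]]
`value = items[0][0]` → value = 2
So value = 2

Answer: 2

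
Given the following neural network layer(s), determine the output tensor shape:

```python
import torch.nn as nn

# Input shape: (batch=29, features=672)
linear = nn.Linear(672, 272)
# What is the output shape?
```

Input: (29, 672) -> Output: (29, 272)

Answer: (29, 272)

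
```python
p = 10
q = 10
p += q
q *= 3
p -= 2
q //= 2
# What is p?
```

Trace:
`p = 10` → p = 10
`q = 10` → q = 10
`p += q` → p = 20
`q *= 3` → q = 30
`p -= 2` → p = 18
`q //= 2` → q = 15
So p = 18

Answer: 18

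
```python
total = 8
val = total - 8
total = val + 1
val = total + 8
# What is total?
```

Trace:
`total = 8` → total = 8
`val = total - 8` → val = 0
`total = val + 1` → total = 1
`val = total + 8` → val = 9
So total = 1

Answer: 1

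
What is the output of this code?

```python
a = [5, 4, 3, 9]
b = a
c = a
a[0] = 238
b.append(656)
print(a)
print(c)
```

Key concept: multiple aliases.
Step by step:
`a = [5, 4, 3, 9]` → a = [5, 4, 3, 9]
`b = a` → b = [5, 4, 3, 9] (same object as a)
`c = a` → c = [5, 4, 3, 9] (same object as a, b)
`a[0] = 238` → a = [238, 4, 3, 9] (same object as b, c); b = [238, 4, 3, 9] (same object as a, c); c = [238, 4, 3, 9] (same object as a, b)
`b.append(656)` → a = [238, 4, 3, 9, 656] (same object as b, c); b = [238, 4, 3, 9, 656] (same object as a, c); c = [238, 4, 3, 9, 656] (same object as a, b)
`print(a)` → prints [238, 4, 3, 9, 656]
`print(c)` → prints [238, 4, 3, 9, 656]

Answer:
[238, 4, 3, 9, 656]
[238, 4, 3, 9, 656]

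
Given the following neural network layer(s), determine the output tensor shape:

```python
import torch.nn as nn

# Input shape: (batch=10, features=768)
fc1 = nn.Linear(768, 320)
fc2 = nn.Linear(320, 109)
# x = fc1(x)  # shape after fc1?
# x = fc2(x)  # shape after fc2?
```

Input: (10, 768) -> after fc1: (10, 320) -> Output: (10, 109)

Answer: (10, 109)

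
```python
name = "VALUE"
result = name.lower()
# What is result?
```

Trace:
`name = "VALUE"` → name = 'VALUE'
`result = name.lower()` → result = 'value'
So result = 'value'

Answer: 'value'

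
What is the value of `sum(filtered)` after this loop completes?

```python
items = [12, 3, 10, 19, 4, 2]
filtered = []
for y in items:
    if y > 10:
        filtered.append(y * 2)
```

Sum of doubled values > 10
`filtered` takes the values: [] → [24] → [24, 38]
So `sum(filtered)` = 62

Answer: 62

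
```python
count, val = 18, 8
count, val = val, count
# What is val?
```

Trace:
`count, val = 18, 8` → count = 18; val = 8
`count, val = val, count` → count = 8; val = 18
So val = 18

Answer: 18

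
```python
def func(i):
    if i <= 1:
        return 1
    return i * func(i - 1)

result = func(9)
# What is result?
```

func(9) = 9 * 8 * 7 * 6 * 5 * 4 * 3 * 2 * 1 = 362880

Answer: 362880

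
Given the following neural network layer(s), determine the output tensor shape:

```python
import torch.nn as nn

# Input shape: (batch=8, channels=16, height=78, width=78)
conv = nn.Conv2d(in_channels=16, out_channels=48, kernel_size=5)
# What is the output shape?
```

Input: (8, 16, 78, 78) -> Output: (8, 48, 74, 74)

Answer: (8, 48, 74, 74)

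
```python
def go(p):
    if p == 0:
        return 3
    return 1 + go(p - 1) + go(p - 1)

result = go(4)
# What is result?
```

go(p) = 1 + 2·go(p-1), go(0)=3. Closed form: (3+1)·2^4 - 1 = 63.

Answer: 63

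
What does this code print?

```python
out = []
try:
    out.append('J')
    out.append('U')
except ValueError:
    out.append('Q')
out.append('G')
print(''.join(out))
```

Execution trace: 'J' (try body) → 'U' (try body, no exception) → 'G' (after the try/except). Output: JUG

Answer: JUG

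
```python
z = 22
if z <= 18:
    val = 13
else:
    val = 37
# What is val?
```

Trace:
`z = 22` → z = 22
`if z <= 18: ...` → z <= 18 is False, take else branch → val = 37
So val = 37

Answer: 37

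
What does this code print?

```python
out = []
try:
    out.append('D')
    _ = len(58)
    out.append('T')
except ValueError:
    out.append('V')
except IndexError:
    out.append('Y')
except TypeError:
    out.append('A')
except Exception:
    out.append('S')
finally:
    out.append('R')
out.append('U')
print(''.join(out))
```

Execution trace: 'D' (try body) → 'A' (except TypeError) → 'R' (finally) → 'U' (after the try/except). Output: DARU

Answer: DARU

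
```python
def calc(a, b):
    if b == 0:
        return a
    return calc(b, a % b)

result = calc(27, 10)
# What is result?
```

calc(27, 10) -> calc(10, 7) -> calc(7, 3) -> calc(3, 1) -> calc(1, 0) -> 1

Answer: 1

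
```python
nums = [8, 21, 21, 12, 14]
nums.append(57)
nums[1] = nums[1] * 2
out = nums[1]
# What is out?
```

Trace:
`nums = [8, 21, 21, 12, 14]` → nums = [8, 21, 21, 12, 14]
`nums.append(57)` → nums = [8, 21, 21, 12, 14, 57]
`nums[1] = nums[1] * 2` → nums = [8, 42, 21, 12, 14, 57]
`out = nums[1]` → out = 42
So out = 42

Answer: 42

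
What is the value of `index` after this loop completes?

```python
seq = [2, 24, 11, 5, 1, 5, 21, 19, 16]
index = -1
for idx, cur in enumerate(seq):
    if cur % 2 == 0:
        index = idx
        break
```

First even number index in [2, 24, 11, 5, 1, 5, 21, 19, 16]
`index` takes the values: -1 → 0

Answer: 0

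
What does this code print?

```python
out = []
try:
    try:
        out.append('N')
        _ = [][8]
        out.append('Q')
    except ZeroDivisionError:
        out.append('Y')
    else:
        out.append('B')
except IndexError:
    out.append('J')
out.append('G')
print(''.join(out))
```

Execution trace: 'N' (inner try body) → 'J' (outer except IndexError) → 'G' (after the try/except). Output: NJG

Answer: NJG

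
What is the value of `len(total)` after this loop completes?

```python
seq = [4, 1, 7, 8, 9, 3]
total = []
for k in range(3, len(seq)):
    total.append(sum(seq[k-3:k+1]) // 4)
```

Number of 4-element averages
`total` takes the values: [] → [5] → [5, 6] → [5, 6, 6]
So `len(total)` = 3

Answer: 3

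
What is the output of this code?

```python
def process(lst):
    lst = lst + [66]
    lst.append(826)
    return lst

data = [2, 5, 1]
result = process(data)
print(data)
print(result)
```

Key concept: rebinding parameter vs mutation.
Step by step:
`data = [2, 5, 1]` → data = [2, 5, 1]
`result = process(data)` → result = [2, 5, 1, 66, 826]
`print(data)` → prints [2, 5, 1]
`print(result)` → prints [2, 5, 1, 66, 826]

Answer:
[2, 5, 1]
[2, 5, 1, 66, 826]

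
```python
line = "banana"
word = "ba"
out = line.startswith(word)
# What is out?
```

Trace:
`line = "banana"` → line = 'banana'
`word = "ba"` → word = 'ba'
`out = line.startswith(word)` → out = True
So out = True

Answer: True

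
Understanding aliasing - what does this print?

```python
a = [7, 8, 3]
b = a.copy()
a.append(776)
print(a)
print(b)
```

Key concept: list.copy() creates independent copy.
Step by step:
`a = [7, 8, 3]` → a = [7, 8, 3]
`b = a.copy()` → b = [7, 8, 3]
`a.append(776)` → a = [7, 8, 3, 776]
`print(a)` → prints [7, 8, 3, 776]
`print(b)` → prints [7, 8, 3]

Answer:
[7, 8, 3, 776]
[7, 8, 3]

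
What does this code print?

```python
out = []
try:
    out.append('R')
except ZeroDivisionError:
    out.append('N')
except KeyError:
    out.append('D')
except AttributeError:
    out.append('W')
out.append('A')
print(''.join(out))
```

Execution trace: 'R' (try body, no exception) → 'A' (after the try/except). Output: RA

Answer: RA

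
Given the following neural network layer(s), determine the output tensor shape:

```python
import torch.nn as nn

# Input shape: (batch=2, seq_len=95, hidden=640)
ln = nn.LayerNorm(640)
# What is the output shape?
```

Input: (2, 95, 640) -> Output: (2, 95, 640)

Answer: (2, 95, 640)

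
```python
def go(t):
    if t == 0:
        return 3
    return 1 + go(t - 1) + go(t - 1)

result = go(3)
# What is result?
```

go(t) = 1 + 2·go(t-1), go(0)=3. Closed form: (3+1)·2^3 - 1 = 31.

Answer: 31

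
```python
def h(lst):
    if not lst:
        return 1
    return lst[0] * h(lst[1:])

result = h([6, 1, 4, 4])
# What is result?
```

Product over [6, 1, 4, 4] = 6 * 1 * 4 * 4 = 96

Answer: 96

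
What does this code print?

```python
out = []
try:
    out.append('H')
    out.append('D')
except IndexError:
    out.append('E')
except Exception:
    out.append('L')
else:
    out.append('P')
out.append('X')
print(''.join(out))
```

Execution trace: 'H' (try body) → 'D' (try body, no exception) → 'P' (else) → 'X' (after the try/except). Output: HDPX

Answer: HDPX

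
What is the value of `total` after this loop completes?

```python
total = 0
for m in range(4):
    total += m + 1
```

Start at 0, add 1 to 4 = 10
`total` takes the values: 0 → 1 → 3 → 6 → 10

Answer: 10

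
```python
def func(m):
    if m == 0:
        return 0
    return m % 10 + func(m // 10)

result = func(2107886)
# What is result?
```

Sum of digits of 2107886: 6 + 8 + 8 + 7 + 0 + 1 + 2 = 32

Answer: 32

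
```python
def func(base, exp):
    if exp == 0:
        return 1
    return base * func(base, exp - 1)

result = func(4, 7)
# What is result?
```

func(4, 7) = 4 * 4 * 4 * 4 * 4 * 4 * 4 = 16384

Answer: 16384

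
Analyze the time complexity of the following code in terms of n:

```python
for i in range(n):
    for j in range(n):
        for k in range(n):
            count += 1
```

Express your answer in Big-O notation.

This is Triple nested loop. Time complexity: O(n³).

Answer: O(n³)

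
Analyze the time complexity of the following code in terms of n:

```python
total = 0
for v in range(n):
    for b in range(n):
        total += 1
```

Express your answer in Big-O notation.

Each loop level contributes: n × n. Multiplying the contributions gives O(n^2).

Answer: O(n^2)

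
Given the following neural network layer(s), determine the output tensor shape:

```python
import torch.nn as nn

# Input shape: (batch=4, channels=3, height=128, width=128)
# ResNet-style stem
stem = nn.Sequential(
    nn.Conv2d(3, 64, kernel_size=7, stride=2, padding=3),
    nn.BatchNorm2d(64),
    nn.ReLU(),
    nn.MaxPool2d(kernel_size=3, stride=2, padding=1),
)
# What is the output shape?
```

Input: (4, 3, 128, 128) -> after Conv2d 7x7 stride=2: (4, 64, 64, 64) -> Output: (4, 64, 32, 32)

Answer: (4, 64, 32, 32)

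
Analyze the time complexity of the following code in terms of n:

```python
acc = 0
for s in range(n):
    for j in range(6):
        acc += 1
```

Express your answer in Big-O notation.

Each loop level contributes: n × 1. Multiplying the contributions gives O(n).

Answer: O(n)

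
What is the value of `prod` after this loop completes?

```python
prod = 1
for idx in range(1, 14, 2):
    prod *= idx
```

Product of 1, 3, 5, ... up to 13
`prod` takes the values: 1 → 3 → 15 → 105 → 945 → 10395 → 135135

Answer: 135135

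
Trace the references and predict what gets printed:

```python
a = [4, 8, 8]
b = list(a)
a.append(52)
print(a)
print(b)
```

Key concept: list() constructor creates copy.
Step by step:
`a = [4, 8, 8]` → a = [4, 8, 8]
`b = list(a)` → b = [4, 8, 8]
`a.append(52)` → a = [4, 8, 8, 52]
`print(a)` → prints [4, 8, 8, 52]
`print(b)` → prints [4, 8, 8]

Answer:
[4, 8, 8, 52]
[4, 8, 8]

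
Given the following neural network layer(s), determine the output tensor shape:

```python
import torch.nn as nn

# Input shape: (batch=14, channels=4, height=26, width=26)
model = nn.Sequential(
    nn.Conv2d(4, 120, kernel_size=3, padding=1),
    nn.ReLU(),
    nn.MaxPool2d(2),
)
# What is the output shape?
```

Input: (14, 4, 26, 26) -> after Conv2d: (14, 120, 26, 26) -> after ReLU: (14, 120, 26, 26) -> Output: (14, 120, 13, 13)

Answer: (14, 120, 13, 13)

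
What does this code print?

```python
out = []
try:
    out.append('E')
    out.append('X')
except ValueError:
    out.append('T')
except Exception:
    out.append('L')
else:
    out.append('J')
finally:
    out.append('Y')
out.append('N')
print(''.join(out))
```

Execution trace: 'E' (try body) → 'X' (try body, no exception) → 'J' (else) → 'Y' (finally) → 'N' (after the try/except). Output: EXJYN

Answer: EXJYN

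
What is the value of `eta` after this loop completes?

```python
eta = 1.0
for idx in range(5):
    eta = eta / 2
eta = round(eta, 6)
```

Halving LR 5 times: 1 / 2^5
`eta` takes the values: 1.0 → 0.5 → 0.25 → 0.125 → 0.0625 → 0.03125

Answer: 0.03125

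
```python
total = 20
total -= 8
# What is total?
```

Trace:
`total = 20` → total = 20
`total -= 8` → total = 12
So total = 12

Answer: 12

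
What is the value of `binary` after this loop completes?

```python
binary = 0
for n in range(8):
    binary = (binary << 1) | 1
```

Build 8 consecutive 1-bits: 0b11111111
`binary` takes the values: 0 → 1 → 3 → 7 → 15 → 31 → 63 → 127 → 255

Answer: 255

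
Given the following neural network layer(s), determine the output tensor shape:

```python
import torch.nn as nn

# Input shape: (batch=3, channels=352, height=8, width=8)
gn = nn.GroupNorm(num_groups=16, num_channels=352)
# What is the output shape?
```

Input: (3, 352, 8, 8) -> Output: (3, 352, 8, 8)

Answer: (3, 352, 8, 8)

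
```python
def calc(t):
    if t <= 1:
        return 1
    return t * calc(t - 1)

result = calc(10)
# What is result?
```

calc(10) = 10 * 9 * 8 * 7 * 6 * 5 * 4 * 3 * 2 * 1 = 3628800

Answer: 3628800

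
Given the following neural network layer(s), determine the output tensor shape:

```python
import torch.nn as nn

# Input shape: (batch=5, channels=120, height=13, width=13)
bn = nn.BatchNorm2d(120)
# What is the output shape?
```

Input: (5, 120, 13, 13) -> Output: (5, 120, 13, 13)

Answer: (5, 120, 13, 13)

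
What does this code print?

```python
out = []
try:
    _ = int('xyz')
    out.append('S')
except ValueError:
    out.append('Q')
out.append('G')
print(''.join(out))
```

Execution trace: 'Q' (except ValueError) → 'G' (after the try/except). Output: QG

Answer: QG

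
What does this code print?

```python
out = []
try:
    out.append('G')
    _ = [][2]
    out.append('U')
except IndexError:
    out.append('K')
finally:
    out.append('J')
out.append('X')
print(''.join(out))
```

Execution trace: 'G' (try body) → 'K' (except IndexError) → 'J' (finally) → 'X' (after the try/except). Output: GKJX

Answer: GKJX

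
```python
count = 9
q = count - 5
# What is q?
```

Trace:
`count = 9` → count = 9
`q = count - 5` → q = 4
So q = 4

Answer: 4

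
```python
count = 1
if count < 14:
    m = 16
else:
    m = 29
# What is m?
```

Trace:
`count = 1` → count = 1
`if count < 14: ...` → count < 14 is True → m = 16
So m = 16

Answer: 16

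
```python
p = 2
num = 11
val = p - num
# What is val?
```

Trace:
`p = 2` → p = 2
`num = 11` → num = 11
`val = p - num` → val = -9
So val = -9

Answer: -9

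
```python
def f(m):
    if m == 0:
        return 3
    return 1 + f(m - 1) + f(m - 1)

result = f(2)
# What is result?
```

f(m) = 1 + 2·f(m-1), f(0)=3. Closed form: (3+1)·2^2 - 1 = 15.

Answer: 15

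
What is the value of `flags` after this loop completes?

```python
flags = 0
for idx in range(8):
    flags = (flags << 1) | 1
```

Build 8 consecutive 1-bits: 0b11111111
`flags` takes the values: 0 → 1 → 3 → 7 → 15 → 31 → 63 → 127 → 255

Answer: 255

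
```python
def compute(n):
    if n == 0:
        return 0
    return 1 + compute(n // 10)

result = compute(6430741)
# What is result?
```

Count of digits of 6430741: 7

Answer: 7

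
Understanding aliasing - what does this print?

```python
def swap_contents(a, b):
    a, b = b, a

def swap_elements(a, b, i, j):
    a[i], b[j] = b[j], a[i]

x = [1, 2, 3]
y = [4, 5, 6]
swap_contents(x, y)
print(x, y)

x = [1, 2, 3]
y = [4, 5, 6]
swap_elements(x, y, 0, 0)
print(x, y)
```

Key concept: parameter rebinding vs mutation.
Step by step:
`x = [1, 2, 3]` → x = [1, 2, 3]
`y = [4, 5, 6]` → y = [4, 5, 6]
`swap_contents(x, y)` → no visible change to tracked variables
`print(x, y)` → prints [1, 2, 3] [4, 5, 6]
`x = [1, 2, 3]` → x = [1, 2, 3]
`y = [4, 5, 6]` → y = [4, 5, 6]
`swap_elements(x, y, 0, 0)` → x = [4, 2, 3]; y = [1, 5, 6]
`print(x, y)` → prints [4, 2, 3] [1, 5, 6]

Answer:
[1, 2, 3] [4, 5, 6]
[4, 2, 3] [1, 5, 6]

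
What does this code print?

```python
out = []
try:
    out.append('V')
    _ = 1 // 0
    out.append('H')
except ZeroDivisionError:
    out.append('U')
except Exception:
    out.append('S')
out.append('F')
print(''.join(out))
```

Execution trace: 'V' (try body) → 'U' (except ZeroDivisionError) → 'F' (after the try/except). Output: VUF

Answer: VUF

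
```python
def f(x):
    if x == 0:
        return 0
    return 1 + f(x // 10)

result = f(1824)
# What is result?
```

Count of digits of 1824: 4

Answer: 4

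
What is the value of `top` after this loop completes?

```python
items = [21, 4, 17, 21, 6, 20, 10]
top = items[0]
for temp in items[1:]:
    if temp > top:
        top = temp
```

Maximum of [21, 4, 17, 21, 6, 20, 10]
`top` takes the values: 21

Answer: 21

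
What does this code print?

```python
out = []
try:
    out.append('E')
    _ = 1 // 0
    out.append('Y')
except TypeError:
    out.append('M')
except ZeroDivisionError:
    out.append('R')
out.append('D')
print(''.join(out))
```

Execution trace: 'E' (try body) → 'R' (except ZeroDivisionError) → 'D' (after the try/except). Output: ERD

Answer: ERD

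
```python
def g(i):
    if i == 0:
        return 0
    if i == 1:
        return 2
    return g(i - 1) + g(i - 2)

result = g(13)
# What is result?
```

Build up from base cases: g(0)=0, g(1)=2, g(2)=2, g(3)=4, g(4)=6, g(5)=10, g(6)=16, ..., g(13)=466

Answer: 466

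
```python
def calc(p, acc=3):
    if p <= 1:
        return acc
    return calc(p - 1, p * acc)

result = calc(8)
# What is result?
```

Accumulator trace (n, acc): (8, 3) -> (7, 24) -> (6, 168) -> (5, 1008) -> (4, 5040) -> (3, 20160) -> (2, 60480) -> (1, 120960) -> return 120960

Answer: 120960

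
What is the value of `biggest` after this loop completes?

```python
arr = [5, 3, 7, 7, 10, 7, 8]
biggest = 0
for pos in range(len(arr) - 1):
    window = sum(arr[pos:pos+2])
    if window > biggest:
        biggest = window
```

Max sum of 2-element window in [5, 3, 7, 7, 10, 7, 8]
`biggest` takes the values: 0 → 8 → 10 → 14 → 17

Answer: 17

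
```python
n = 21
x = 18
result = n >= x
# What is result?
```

Trace:
`n = 21` → n = 21
`x = 18` → x = 18
`result = n >= x` → result = True
So result = True

Answer: True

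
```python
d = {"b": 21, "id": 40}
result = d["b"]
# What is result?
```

Trace:
`d = {"b": 21, "id": 40}` → d = {'b': 21, 'id': 40}
`result = d["b"]` → result = 21
So result = 21

Answer: 21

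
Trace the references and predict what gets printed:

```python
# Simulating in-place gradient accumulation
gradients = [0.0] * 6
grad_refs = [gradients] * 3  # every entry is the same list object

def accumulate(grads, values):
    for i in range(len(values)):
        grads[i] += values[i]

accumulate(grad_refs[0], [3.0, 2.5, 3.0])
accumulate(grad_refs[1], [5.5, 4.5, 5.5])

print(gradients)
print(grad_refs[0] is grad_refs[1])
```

Key concept: gradient accumulation aliasing.
Step by step:
`gradients = [0.0] * 6` → gradients = [0.0, 0.0, 0.0, 0.0, 0.0, 0.0]
`grad_refs = [gradients] * 3` → grad_refs = [[0.0, 0.0, 0.0, 0.0, 0.0, 0.0], [0.0, 0.0, 0.0, 0.0, 0.0, 0.0], [0.0, 0.0, 0.0, 0.0, 0.0, 0.0]]
`accumulate(grad_refs[0], [3.0, 2.5, 3.0])` → gradients = [3.0, 2.5, 3.0, 0.0, 0.0, 0.0]; grad_refs = [[3.0, 2.5, 3.0, 0.0, 0.0, 0.0], [3.0, 2.5, 3.0, 0.0, 0.0, 0.0], [3.0, 2.5, 3.0, 0.0, 0.0, 0.0]]
`accumulate(grad_refs[1], [5.5, 4.5, 5.5])` → gradients = [8.5, 7.0, 8.5, 0.0, 0.0, 0.0]; grad_refs = [[8.5, 7.0, 8.5, 0.0, 0.0, 0.0], [8.5, 7.0, 8.5, 0.0, 0.0, 0.0], [8.5, 7.0, 8.5, 0.0, 0.0, 0.0]]
`print(gradients)` → prints [8.5, 7.0, 8.5, 0.0, 0.0, 0.0]
`print(grad_refs[0] is grad_refs[1])` → prints True

Answer:
[8.5, 7.0, 8.5, 0.0, 0.0, 0.0]
True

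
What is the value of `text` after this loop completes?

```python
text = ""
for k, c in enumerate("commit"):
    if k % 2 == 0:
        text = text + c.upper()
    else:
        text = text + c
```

Uppercase even positions in 'commit'
`text` takes the values: "" → "C" → "Co" → "CoM" → "CoMm" → "CoMmI" → "CoMmIt"

Answer: "CoMmIt"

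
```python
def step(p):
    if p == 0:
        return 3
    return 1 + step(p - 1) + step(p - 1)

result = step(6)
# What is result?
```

step(p) = 1 + 2·step(p-1), step(0)=3. Closed form: (3+1)·2^6 - 1 = 255.

Answer: 255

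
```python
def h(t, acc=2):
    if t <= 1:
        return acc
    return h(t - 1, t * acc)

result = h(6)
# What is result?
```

Accumulator trace (n, acc): (6, 2) -> (5, 12) -> (4, 60) -> (3, 240) -> (2, 720) -> (1, 1440) -> return 1440

Answer: 1440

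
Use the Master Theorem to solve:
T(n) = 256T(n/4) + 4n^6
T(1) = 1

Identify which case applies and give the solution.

a=256, b=4, f(n)=4n^6. log_4(256) = 4. Since c=6 > 4 and the regularity condition holds (256(n/4)^6 = (256/4^6)n^6 with 256/4^6 < 1), Case 3 applies: T(n) = Θ(f(n)) = O(n^6).

Answer: O(n^6) - Case 3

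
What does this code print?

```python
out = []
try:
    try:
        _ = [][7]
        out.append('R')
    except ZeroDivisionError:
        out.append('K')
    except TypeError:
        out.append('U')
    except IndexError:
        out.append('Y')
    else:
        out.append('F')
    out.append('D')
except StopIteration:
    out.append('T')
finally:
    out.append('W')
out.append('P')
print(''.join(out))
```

Execution trace: 'Y' (inner except IndexError) → 'D' (try body, no exception) → 'W' (finally) → 'P' (after the try/except). Output: YDWP

Answer: YDWP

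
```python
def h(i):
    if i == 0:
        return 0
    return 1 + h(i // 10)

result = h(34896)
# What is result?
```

Count of digits of 34896: 5

Answer: 5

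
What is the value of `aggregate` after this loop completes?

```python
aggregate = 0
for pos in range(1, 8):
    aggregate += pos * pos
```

Sum of squares 1² to 7² = 140
`aggregate` takes the values: 0 → 1 → 5 → 14 → 30 → 55 → 91 → 140

Answer: 140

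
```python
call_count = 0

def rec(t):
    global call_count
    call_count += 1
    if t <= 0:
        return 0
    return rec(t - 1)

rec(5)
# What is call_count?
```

Linear recursion stepping by 1: 6 calls from t=5 down to ≤0.

Answer: 6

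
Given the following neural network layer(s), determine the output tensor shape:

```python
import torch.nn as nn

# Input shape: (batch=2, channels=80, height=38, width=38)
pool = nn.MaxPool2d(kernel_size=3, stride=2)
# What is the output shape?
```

Input: (2, 80, 38, 38) -> Output: (2, 80, 18, 18)

Answer: (2, 80, 18, 18)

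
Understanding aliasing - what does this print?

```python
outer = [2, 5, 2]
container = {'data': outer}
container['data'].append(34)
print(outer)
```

Key concept: dict holds reference to list.
Step by step:
`outer = [2, 5, 2]` → outer = [2, 5, 2]
`container = {'data': outer}` → container = {'data': [2, 5, 2]}
`container['data'].append(34)` → outer = [2, 5, 2, 34]; container = {'data': [2, 5, 2, 34]}
`print(outer)` → prints [2, 5, 2, 34]

Answer: [2, 5, 2, 34]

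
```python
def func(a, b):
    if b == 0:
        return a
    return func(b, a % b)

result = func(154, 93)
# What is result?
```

func(154, 93) -> func(93, 61) -> func(61, 32) -> func(32, 29) -> func(29, 3) -> func(3, 2) -> func(2, 1) -> func(1, 0) -> 1

Answer: 1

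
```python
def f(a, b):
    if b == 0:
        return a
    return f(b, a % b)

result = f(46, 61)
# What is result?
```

f(46, 61) -> f(61, 46) -> f(46, 15) -> f(15, 1) -> f(1, 0) -> 1

Answer: 1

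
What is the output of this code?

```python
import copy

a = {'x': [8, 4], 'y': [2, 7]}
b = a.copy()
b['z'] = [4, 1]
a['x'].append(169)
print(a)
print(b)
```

Key concept: shallow copy of dict with mutable values.
Step by step:
`a = {'x': [8, 4], 'y': [2, 7]}` → a = {'x': [8, 4], 'y': [2, 7]}
`b = a.copy()` → b = {'x': [8, 4], 'y': [2, 7]}
`b['z'] = [4, 1]` → b = {'x': [8, 4], 'y': [2, 7], 'z': [4, 1]}
`a['x'].append(169)` → a = {'x': [8, 4, 169], 'y': [2, 7]}; b = {'x': [8, 4, 169], 'y': [2, 7], 'z': [4, 1]}
`print(a)` → prints {'x': [8, 4, 169], 'y': [2, 7]}
`print(b)` → prints {'x': [8, 4, 169], 'y': [2, 7], 'z': [4, 1]}

Answer:
{'x': [8, 4, 169], 'y': [2, 7]}
{'x': [8, 4, 169], 'y': [2, 7], 'z': [4, 1]}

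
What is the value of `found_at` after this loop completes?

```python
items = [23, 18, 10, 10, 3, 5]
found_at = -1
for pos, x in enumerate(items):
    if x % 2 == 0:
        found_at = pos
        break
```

First even number index in [23, 18, 10, 10, 3, 5]
`found_at` takes the values: -1 → 1

Answer: 1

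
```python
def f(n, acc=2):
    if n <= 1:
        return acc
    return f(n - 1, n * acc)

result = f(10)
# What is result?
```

Accumulator trace (n, acc): (10, 2) -> (9, 20) -> (8, 180) -> (7, 1440) -> (6, 10080) -> (5, 60480) -> (4, 302400) -> (3, 1209600) -> (2, 3628800) -> (1, 7257600) -> return 7257600

Answer: 7257600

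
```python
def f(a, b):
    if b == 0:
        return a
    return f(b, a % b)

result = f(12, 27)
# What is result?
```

f(12, 27) -> f(27, 12) -> f(12, 3) -> f(3, 0) -> 3

Answer: 3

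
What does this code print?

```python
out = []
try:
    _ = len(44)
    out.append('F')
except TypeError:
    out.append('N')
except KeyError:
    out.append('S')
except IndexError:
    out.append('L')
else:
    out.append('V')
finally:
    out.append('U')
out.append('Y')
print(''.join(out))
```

Execution trace: 'N' (except TypeError) → 'U' (finally) → 'Y' (after the try/except). Output: NUY

Answer: NUY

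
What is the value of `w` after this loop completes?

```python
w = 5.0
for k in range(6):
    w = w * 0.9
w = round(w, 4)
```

Exponential decay: 5.0 * 0.9^6
`w` takes the values: 5.0 → 4.5 → 4.05 → 3.645 → 3.2805 → 2.95245 → 2.657205 → 2.6572

Answer: 2.6572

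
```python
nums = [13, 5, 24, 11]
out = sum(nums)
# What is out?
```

Trace:
`nums = [13, 5, 24, 11]` → nums = [13, 5, 24, 11]
`out = sum(nums)` → out = 53
So out = 53

Answer: 53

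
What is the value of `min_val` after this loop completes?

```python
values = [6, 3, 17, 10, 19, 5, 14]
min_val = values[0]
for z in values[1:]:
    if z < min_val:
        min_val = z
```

Minimum of [6, 3, 17, 10, 19, 5, 14]
`min_val` takes the values: 6 → 3

Answer: 3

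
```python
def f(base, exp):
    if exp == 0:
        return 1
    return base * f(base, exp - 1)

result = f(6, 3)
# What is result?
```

f(6, 3) = 6 * 6 * 6 = 216

Answer: 216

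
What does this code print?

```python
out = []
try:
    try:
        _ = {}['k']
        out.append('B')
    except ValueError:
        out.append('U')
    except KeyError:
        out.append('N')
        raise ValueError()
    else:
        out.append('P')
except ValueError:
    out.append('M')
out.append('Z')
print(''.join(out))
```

Execution trace: 'N' (except KeyError) → 'M' (outer except ValueError) → 'Z' (after the try/except). Output: NMZ

Answer: NMZ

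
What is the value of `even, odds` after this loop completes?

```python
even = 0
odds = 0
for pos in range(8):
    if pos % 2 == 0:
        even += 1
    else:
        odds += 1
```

Count evens and odds in range(8)
`even, odds` takes the values: (0, 0) → (1, 0) → (1, 1) → (2, 1) → (2, 2) → (3, 2) → (3, 3) → (4, 3) → (4, 4)

Answer: 4, 4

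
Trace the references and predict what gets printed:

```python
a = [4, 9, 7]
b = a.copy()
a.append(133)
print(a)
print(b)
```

Key concept: list.copy() creates independent copy.
Step by step:
`a = [4, 9, 7]` → a = [4, 9, 7]
`b = a.copy()` → b = [4, 9, 7]
`a.append(133)` → a = [4, 9, 7, 133]
`print(a)` → prints [4, 9, 7, 133]
`print(b)` → prints [4, 9, 7]

Answer:
[4, 9, 7, 133]
[4, 9, 7]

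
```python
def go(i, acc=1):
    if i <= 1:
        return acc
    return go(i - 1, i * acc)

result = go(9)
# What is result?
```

Accumulator trace (n, acc): (9, 1) -> (8, 9) -> (7, 72) -> (6, 504) -> (5, 3024) -> (4, 15120) -> (3, 60480) -> (2, 181440) -> (1, 362880) -> return 362880

Answer: 362880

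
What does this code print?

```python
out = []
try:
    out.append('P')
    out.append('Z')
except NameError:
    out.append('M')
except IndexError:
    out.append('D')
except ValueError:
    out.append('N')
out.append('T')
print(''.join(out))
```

Execution trace: 'P' (try body) → 'Z' (try body, no exception) → 'T' (after the try/except). Output: PZT

Answer: PZT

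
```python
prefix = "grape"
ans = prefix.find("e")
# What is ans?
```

Trace:
`prefix = "grape"` → prefix = 'grape'
`ans = prefix.find("e")` → ans = 4
So ans = 4

Answer: 4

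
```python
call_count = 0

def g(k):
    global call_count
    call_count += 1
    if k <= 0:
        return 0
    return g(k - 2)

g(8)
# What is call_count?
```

Linear recursion stepping by 2: 5 calls from k=8 down to ≤0.

Answer: 5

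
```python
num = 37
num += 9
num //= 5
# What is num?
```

Trace:
`num = 37` → num = 37
`num += 9` → num = 46
`num //= 5` → num = 9
So num = 9

Answer: 9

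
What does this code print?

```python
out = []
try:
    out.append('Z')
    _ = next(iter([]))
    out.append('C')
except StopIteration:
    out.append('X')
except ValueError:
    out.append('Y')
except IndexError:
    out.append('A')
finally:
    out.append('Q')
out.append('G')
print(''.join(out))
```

Execution trace: 'Z' (try body) → 'X' (except StopIteration) → 'Q' (finally) → 'G' (after the try/except). Output: ZXQG

Answer: ZXQG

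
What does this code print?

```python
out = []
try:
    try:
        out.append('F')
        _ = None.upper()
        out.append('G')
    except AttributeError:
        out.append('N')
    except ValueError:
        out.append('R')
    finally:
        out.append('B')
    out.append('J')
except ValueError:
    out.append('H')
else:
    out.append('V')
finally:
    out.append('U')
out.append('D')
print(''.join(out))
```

Execution trace: 'F' (inner try body) → 'N' (inner except AttributeError) → 'B' (inner finally) → 'J' (try body, no exception) → 'V' (else) → 'U' (finally) → 'D' (after the try/except). Output: FNBJVUD

Answer: FNBJVUD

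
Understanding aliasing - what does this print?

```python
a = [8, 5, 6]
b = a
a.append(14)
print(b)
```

Key concept: basic list aliasing.
Step by step:
`a = [8, 5, 6]` → a = [8, 5, 6]
`b = a` → b = [8, 5, 6] (same object as a)
`a.append(14)` → a = [8, 5, 6, 14] (same object as b); b = [8, 5, 6, 14] (same object as a)
`print(b)` → prints [8, 5, 6, 14]

Answer: [8, 5, 6, 14]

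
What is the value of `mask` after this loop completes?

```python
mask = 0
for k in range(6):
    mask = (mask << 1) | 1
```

Build 6 consecutive 1-bits: 0b111111
`mask` takes the values: 0 → 1 → 3 → 7 → 15 → 31 → 63

Answer: 63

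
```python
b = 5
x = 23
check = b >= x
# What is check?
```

Trace:
`b = 5` → b = 5
`x = 23` → x = 23
`check = b >= x` → check = False
So check = False

Answer: False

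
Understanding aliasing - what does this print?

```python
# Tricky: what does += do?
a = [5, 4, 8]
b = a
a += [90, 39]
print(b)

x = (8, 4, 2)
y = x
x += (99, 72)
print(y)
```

Key concept: += behavior differs for mutable vs immutable.
Step by step:
`a = [5, 4, 8]` → a = [5, 4, 8]
`b = a` → b = [5, 4, 8] (same object as a)
`a += [90, 39]` → a = [5, 4, 8, 90, 39] (same object as b); b = [5, 4, 8, 90, 39] (same object as a)
`print(b)` → prints [5, 4, 8, 90, 39]
`x = (8, 4, 2)` → x = (8, 4, 2)
`y = x` → y = (8, 4, 2)
`x += (99, 72)` → x = (8, 4, 2, 99, 72)
`print(y)` → prints (8, 4, 2)

Answer:
[5, 4, 8, 90, 39]
(8, 4, 2)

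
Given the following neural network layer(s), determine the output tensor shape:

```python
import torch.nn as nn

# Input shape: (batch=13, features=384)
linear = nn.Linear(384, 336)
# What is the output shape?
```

Input: (13, 384) -> Output: (13, 336)

Answer: (13, 336)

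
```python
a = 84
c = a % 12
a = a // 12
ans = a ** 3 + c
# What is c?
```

Trace:
`a = 84` → a = 84
`c = a % 12` → c = 0
`a = a // 12` → a = 7
`ans = a ** 3 + c` → ans = 343
So c = 0

Answer: 0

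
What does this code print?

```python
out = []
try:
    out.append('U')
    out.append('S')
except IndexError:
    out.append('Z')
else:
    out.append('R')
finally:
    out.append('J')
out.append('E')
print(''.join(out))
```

Execution trace: 'U' (try body) → 'S' (try body, no exception) → 'R' (else) → 'J' (finally) → 'E' (after the try/except). Output: USRJE

Answer: USRJE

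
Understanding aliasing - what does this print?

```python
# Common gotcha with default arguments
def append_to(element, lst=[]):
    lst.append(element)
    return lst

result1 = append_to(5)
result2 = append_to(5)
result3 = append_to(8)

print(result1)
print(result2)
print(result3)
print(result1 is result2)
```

Key concept: mutable default argument gotcha.
Step by step:
`result1 = append_to(5)` → result1 = [5]
`result2 = append_to(5)` → result1 = [5, 5] (same object as result2); result2 = [5, 5] (same object as result1)
`result3 = append_to(8)` → result1 = [5, 5, 8] (same object as result2, result3); result2 = [5, 5, 8] (same object as result1, result3); result3 = [5, 5, 8] (same object as result1, result2)
`print(result1)` → prints [5, 5, 8]
`print(result2)` → prints [5, 5, 8]
`print(result3)` → prints [5, 5, 8]
`print(result1 is result2)` → prints True

Answer:
[5, 5, 8]
[5, 5, 8]
[5, 5, 8]
True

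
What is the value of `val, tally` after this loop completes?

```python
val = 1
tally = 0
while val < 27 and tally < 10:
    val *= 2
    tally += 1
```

Double until >= 27 or 10 iterations
`val, tally` takes the values: (1, 0) → (2, 0) → (2, 1) → (4, 1) → (4, 2) → (8, 2) → (8, 3) → (16, 3) → (16, 4) → (32, 4) → (32, 5)

Answer: 32, 5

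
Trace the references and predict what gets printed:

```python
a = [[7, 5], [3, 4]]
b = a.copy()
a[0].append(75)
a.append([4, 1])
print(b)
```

Key concept: shallow copy with nested lists.
Step by step:
`a = [[7, 5], [3, 4]]` → a = [[7, 5], [3, 4]]
`b = a.copy()` → b = [[7, 5], [3, 4]]
`a[0].append(75)` → a = [[7, 5, 75], [3, 4]]; b = [[7, 5, 75], [3, 4]]
`a.append([4, 1])` → a = [[7, 5, 75], [3, 4], [4, 1]]
`print(b)` → prints [[7, 5, 75], [3, 4]]

Answer: [[7, 5, 75], [3, 4]]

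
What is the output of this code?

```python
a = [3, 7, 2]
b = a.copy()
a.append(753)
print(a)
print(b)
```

Key concept: list.copy() creates independent copy.
Step by step:
`a = [3, 7, 2]` → a = [3, 7, 2]
`b = a.copy()` → b = [3, 7, 2]
`a.append(753)` → a = [3, 7, 2, 753]
`print(a)` → prints [3, 7, 2, 753]
`print(b)` → prints [3, 7, 2]

Answer:
[3, 7, 2, 753]
[3, 7, 2]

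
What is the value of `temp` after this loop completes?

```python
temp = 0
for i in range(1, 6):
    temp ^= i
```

XOR of 1 to 5
`temp` takes the values: 0 → 1 → 3 → 0 → 4 → 1

Answer: 1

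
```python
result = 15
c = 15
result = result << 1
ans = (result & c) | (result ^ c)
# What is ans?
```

Trace:
`result = 15` → result = 15
`c = 15` → c = 15
`result = result << 1` → result = 30
`ans = (result & c) | (result ^ c)` → ans = 31
So ans = 31

Answer: 31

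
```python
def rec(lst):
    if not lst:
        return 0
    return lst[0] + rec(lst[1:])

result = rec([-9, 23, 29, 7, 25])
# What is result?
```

(-9) + 23 + 29 + 7 + 25 + 0 = 75

Answer: 75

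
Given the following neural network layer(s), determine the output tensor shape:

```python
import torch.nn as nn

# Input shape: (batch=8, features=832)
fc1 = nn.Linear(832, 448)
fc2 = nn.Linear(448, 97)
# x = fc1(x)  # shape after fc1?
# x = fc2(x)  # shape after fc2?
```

Input: (8, 832) -> after fc1: (8, 448) -> Output: (8, 97)

Answer: (8, 97)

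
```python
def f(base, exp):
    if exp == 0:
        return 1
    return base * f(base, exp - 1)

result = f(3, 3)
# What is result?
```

f(3, 3) = 3 * 3 * 3 = 27

Answer: 27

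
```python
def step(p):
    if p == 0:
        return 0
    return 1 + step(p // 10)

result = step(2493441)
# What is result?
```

Count of digits of 2493441: 7

Answer: 7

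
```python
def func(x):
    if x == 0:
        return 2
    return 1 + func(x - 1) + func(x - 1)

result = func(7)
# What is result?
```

func(x) = 1 + 2·func(x-1), func(0)=2. Closed form: (2+1)·2^7 - 1 = 383.

Answer: 383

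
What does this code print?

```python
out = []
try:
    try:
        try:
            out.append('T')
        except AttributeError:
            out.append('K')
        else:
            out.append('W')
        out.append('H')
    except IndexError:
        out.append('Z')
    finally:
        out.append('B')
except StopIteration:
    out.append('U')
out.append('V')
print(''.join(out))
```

Execution trace: 'T' (inner try body, no exception) → 'W' (inner else) → 'H' (try body, no exception) → 'B' (finally) → 'V' (after the try/except). Output: TWHBV

Answer: TWHBV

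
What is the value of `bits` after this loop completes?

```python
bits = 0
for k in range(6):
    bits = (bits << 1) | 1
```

Build 6 consecutive 1-bits: 0b111111
`bits` takes the values: 0 → 1 → 3 → 7 → 15 → 31 → 63

Answer: 63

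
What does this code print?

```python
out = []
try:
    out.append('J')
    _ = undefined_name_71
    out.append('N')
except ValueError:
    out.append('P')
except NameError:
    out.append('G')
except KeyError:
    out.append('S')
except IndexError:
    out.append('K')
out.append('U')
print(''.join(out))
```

Execution trace: 'J' (try body) → 'G' (except NameError) → 'U' (after the try/except). Output: JGU

Answer: JGU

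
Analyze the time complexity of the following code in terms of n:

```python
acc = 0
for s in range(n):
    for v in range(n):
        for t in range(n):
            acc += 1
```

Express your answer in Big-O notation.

Each loop level contributes: n × n × n. Multiplying the contributions gives O(n^3).

Answer: O(n^3)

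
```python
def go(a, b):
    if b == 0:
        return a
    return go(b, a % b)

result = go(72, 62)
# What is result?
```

go(72, 62) -> go(62, 10) -> go(10, 2) -> go(2, 0) -> 2

Answer: 2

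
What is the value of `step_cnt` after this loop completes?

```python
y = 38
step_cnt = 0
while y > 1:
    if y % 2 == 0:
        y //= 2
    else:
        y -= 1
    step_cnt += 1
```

Steps to reduce 38 to 1
`step_cnt` takes the values: 0 → 1 → 2 → 3 → 4 → 5 → 6 → 7

Answer: 7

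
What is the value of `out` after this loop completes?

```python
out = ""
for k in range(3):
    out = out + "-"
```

Repeat '-' 3 times
`out` takes the values: "" → "-" → "--" → "---"

Answer: "---"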